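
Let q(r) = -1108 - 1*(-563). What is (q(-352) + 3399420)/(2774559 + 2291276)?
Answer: 679775/1013167 ≈ 0.67094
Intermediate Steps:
q(r) = -545 (q(r) = -1108 + 563 = -545)
(q(-352) + 3399420)/(2774559 + 2291276) = (-545 + 3399420)/(2774559 + 2291276) = 3398875/5065835 = 3398875*(1/5065835) = 679775/1013167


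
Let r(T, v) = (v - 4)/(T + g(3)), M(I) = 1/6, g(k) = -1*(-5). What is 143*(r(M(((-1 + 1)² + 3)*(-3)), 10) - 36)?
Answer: -154440/31 ≈ -4981.9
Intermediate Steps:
g(k) = 5
M(I) = ⅙
r(T, v) = (-4 + v)/(5 + T) (r(T, v) = (v - 4)/(T + 5) = (-4 + v)/(5 + T))
143*(r(M(((-1 + 1)² + 3)*(-3)), 10) - 36) = 143*((-4 + 10)/(5 + ⅙) - 36) = 143*(6/(31/6) - 36) = 143*((6/31)*6 - 36) = 143*(36/31 - 36) = 143*(-1080/31) = -154440/31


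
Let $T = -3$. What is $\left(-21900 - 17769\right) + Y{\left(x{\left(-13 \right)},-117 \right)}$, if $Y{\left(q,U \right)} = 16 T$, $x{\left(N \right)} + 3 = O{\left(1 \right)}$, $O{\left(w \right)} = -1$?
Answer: $-39717$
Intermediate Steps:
$x{\left(N \right)} = -4$ ($x{\left(N \right)} = -3 - 1 = -4$)
$Y{\left(q,U \right)} = -48$ ($Y{\left(q,U \right)} = 16 \left(-3\right) = -48$)
$\left(-21900 - 17769\right) + Y{\left(x{\left(-13 \right)},-117 \right)} = \left(-21900 - 17769\right) - 48 = -39669 - 48 = -39717$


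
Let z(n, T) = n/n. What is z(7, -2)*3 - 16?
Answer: -13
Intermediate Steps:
z(n, T) = 1
z(7, -2)*3 - 16 = 1*3 - 16 = 3 - 16 = -13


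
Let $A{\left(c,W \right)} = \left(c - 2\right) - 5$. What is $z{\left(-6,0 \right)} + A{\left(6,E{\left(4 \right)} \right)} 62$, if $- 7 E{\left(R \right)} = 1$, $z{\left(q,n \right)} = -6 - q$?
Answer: $-62$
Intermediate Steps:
$E{\left(R \right)} = - \frac{1}{7}$ ($E{\left(R \right)} = \left(- \frac{1}{7}\right) 1 = - \frac{1}{7}$)
$A{\left(c,W \right)} = -7 + c$ ($A{\left(c,W \right)} = \left(-2 + c\right) - 5 = -7 + c$)
$z{\left(-6,0 \right)} + A{\left(6,E{\left(4 \right)} \right)} 62 = \left(-6 - -6\right) + \left(-7 + 6\right) 62 = \left(-6 + 6\right) - 62 = 0 - 62 = -62$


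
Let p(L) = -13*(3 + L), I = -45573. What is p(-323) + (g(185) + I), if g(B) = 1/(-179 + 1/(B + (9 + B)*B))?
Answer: -267421336187/6457424 ≈ -41413.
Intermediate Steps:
p(L) = -39 - 13*L
g(B) = 1/(-179 + 1/(B + B*(9 + B)))
p(-323) + (g(185) + I) = (-39 - 13*(-323)) + (-1*185*(10 + 185)/(-1 + 179*185² + 1790*185) - 45573) = (-39 + 4199) + (-1*185*195/(-1 + 179*34225 + 331150) - 45573) = 4160 + (-1*185*195/(-1 + 6126275 + 331150) - 45573) = 4160 + (-1*185*195/6457424 - 45573) = 4160 + (-1*185*1/6457424*195 - 45573) = 4160 + (-36075/6457424 - 45573) = 4160 - 294284220027/6457424 = -267421336187/6457424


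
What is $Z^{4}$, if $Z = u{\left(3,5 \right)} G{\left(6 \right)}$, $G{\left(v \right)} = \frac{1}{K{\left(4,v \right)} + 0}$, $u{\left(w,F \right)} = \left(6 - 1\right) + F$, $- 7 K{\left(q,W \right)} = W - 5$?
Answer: $24010000$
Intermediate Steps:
$K{\left(q,W \right)} = \frac{5}{7} - \frac{W}{7}$ ($K{\left(q,W \right)} = - \frac{W - 5}{7} = - \frac{-5 + W}{7} = \frac{5}{7} - \frac{W}{7}$)
$u{\left(w,F \right)} = 5 + F$
$G{\left(v \right)} = \frac{1}{\frac{5}{7} - \frac{v}{7}}$ ($G{\left(v \right)} = \frac{1}{\left(\frac{5}{7} - \frac{v}{7}\right) + 0} = \frac{1}{\frac{5}{7} - \frac{v}{7}}$)
$Z = -70$ ($Z = \left(5 + 5\right) \left(- \frac{7}{-5 + 6}\right) = 10 \left(- \frac{7}{1}\right) = 10 \left(\left(-7\right) 1\right) = 10 \left(-7\right) = -70$)
$Z^{4} = \left(-70\right)^{4} = 24010000$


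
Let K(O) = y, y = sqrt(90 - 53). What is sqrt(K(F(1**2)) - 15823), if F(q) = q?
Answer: sqrt(-15823 + sqrt(37)) ≈ 125.77*I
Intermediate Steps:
y = sqrt(37) ≈ 6.0828
K(O) = sqrt(37)
sqrt(K(F(1**2)) - 15823) = sqrt(sqrt(37) - 15823) = sqrt(-15823 + sqrt(37))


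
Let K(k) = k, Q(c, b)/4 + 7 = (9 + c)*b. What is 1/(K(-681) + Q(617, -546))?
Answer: -1/1367893 ≈ -7.3105e-7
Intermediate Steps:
Q(c, b) = -28 + 4*b*(9 + c) (Q(c, b) = -28 + 4*((9 + c)*b) = -28 + 4*(b*(9 + c)) = -28 + 4*b*(9 + c))
1/(K(-681) + Q(617, -546)) = 1/(-681 + (-28 + 36*(-546) + 4*(-546)*617)) = 1/(-681 + (-28 - 19656 - 1347528)) = 1/(-681 - 1367212) = 1/(-1367893) = -1/1367893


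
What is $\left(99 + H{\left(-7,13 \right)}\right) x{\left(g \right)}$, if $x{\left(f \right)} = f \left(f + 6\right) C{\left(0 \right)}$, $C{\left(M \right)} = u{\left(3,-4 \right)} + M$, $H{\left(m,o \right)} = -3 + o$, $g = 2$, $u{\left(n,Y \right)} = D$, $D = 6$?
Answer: $10464$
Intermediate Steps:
$u{\left(n,Y \right)} = 6$
$C{\left(M \right)} = 6 + M$
$x{\left(f \right)} = 6 f \left(6 + f\right)$ ($x{\left(f \right)} = f \left(f + 6\right) \left(6 + 0\right) = f \left(6 + f\right) 6 = 6 f \left(6 + f\right)$)
$\left(99 + H{\left(-7,13 \right)}\right) x{\left(g \right)} = \left(99 + \left(-3 + 13\right)\right) 6 \cdot 2 \left(6 + 2\right) = \left(99 + 10\right) 6 \cdot 2 \cdot 8 = 109 \cdot 96 = 10464$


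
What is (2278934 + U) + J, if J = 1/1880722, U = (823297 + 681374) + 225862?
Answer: 7540692795175/1880722 ≈ 4.0095e+6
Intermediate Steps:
U = 1730533 (U = 1504671 + 225862 = 1730533)
J = 1/1880722 ≈ 5.3171e-7
(2278934 + U) + J = (2278934 + 1730533) + 1/1880722 = 4009467 + 1/1880722 = 7540692795175/1880722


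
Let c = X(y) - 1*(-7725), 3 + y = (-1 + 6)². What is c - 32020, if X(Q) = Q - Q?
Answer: -24295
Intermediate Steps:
y = 22 (y = -3 + (-1 + 6)² = -3 + 5² = -3 + 25 = 22)
X(Q) = 0
c = 7725 (c = 0 - 1*(-7725) = 0 + 7725 = 7725)
c - 32020 = 7725 - 32020 = -24295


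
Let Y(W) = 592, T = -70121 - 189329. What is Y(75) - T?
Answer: 260042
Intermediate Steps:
T = -259450
Y(75) - T = 592 - 1*(-259450) = 592 + 259450 = 260042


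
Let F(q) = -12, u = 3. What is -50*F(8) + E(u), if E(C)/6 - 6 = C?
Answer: 654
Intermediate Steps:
E(C) = 36 + 6*C
-50*F(8) + E(u) = -50*(-12) + (36 + 6*3) = 600 + (36 + 18) = 600 + 54 = 654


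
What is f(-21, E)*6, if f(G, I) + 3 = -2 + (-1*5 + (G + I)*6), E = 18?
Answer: -168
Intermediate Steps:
f(G, I) = -10 + 6*G + 6*I (f(G, I) = -3 + (-2 + (-1*5 + (G + I)*6)) = -3 + (-2 + (-5 + (6*G + 6*I))) = -3 + (-2 + (-5 + 6*G + 6*I)) = -3 + (-7 + 6*G + 6*I) = -10 + 6*G + 6*I)
f(-21, E)*6 = (-10 + 6*(-21) + 6*18)*6 = (-10 - 126 + 108)*6 = -28*6 = -168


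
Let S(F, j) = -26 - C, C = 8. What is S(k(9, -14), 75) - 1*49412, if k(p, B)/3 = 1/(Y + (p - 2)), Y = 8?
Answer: -49446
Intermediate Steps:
k(p, B) = 3/(6 + p) (k(p, B) = 3/(8 + (p - 2)) = 3/(8 + (-2 + p)) = 3/(6 + p))
S(F, j) = -34 (S(F, j) = -26 - 1*8 = -26 - 8 = -34)
S(k(9, -14), 75) - 1*49412 = -34 - 1*49412 = -34 - 49412 = -49446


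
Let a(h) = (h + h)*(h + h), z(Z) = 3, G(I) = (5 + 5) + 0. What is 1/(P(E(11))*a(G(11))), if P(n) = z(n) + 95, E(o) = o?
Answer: 1/39200 ≈ 2.5510e-5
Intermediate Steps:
G(I) = 10 (G(I) = 10 + 0 = 10)
a(h) = 4*h² (a(h) = (2*h)*(2*h) = 4*h²)
P(n) = 98 (P(n) = 3 + 95 = 98)
1/(P(E(11))*a(G(11))) = 1/(98*((4*10²))) = 1/(98*((4*100))) = (1/98)/400 = (1/98)*(1/400) = 1/39200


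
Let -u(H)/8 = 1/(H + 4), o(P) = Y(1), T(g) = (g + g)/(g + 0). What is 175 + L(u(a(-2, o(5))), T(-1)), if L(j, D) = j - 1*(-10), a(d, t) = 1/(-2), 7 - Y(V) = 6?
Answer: 1279/7 ≈ 182.71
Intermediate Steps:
Y(V) = 1 (Y(V) = 7 - 1*6 = 7 - 6 = 1)
T(g) = 2 (T(g) = (2*g)/g = 2)
o(P) = 1
a(d, t) = -1/2 (a(d, t) = 1*(-1/2) = -1/2)
u(H) = -8/(4 + H) (u(H) = -8/(H + 4) = -8/(4 + H))
L(j, D) = 10 + j (L(j, D) = j + 10 = 10 + j)
175 + L(u(a(-2, o(5))), T(-1)) = 175 + (10 - 8/(4 - 1/2)) = 175 + (10 - 8/7/2) = 175 + (10 - 8*2/7) = 175 + (10 - 16/7) = 175 + 54/7 = 1279/7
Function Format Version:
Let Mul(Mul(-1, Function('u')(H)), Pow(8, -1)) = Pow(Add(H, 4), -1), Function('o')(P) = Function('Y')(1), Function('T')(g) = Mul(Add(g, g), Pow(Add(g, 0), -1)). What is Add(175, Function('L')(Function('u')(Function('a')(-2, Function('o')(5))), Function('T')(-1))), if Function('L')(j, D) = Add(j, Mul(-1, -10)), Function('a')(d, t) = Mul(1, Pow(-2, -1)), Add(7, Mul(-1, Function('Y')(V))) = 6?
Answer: Rational(1279, 7) ≈ 182.71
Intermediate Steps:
Function('Y')(V) = 1 (Function('Y')(V) = Add(7, Mul(-1, 6)) = Add(7, -6) = 1)
Function('T')(g) = 2 (Function('T')(g) = Mul(Mul(2, g), Pow(g, -1)) = 2)
Function('o')(P) = 1
Function('a')(d, t) = Rational(-1, 2) (Function('a')(d, t) = Mul(1, Rational(-1, 2)) = Rational(-1, 2))
Function('u')(H) = Mul(-8, Pow(Add(4, H), -1)) (Function('u')(H) = Mul(-8, Pow(Add(H, 4), -1)) = Mul(-8, Pow(Add(4, H), -1)))
Function('L')(j, D) = Add(10, j) (Function('L')(j, D) = Add(j, 10) = Add(10, j))
Add(175, Function('L')(Function('u')(Function('a')(-2, Function('o')(5))), Function('T')(-1))) = Add(175, Add(10, Mul(-8, Pow(Add(4, Rational(-1, 2)), -1)))) = Add(175, Add(10, Mul(-8, Pow(Rational(7, 2), -1)))) = Add(175, Add(10, Mul(-8, Rational(2, 7)))) = Add(175, Add(10, Rational(-16, 7))) = Add(175, Rational(54, 7)) = Rational(1279, 7)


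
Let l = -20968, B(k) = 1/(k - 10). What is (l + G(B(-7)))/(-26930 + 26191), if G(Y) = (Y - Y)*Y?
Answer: 20968/739 ≈ 28.373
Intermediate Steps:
B(k) = 1/(-10 + k)
G(Y) = 0 (G(Y) = 0*Y = 0)
(l + G(B(-7)))/(-26930 + 26191) = (-20968 + 0)/(-26930 + 26191) = -20968/(-739) = -20968*(-1/739) = 20968/739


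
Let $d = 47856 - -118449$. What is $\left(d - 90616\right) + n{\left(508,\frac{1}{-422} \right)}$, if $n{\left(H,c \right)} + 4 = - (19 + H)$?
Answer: $75158$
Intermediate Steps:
$d = 166305$ ($d = 47856 + 118449 = 166305$)
$n{\left(H,c \right)} = -23 - H$ ($n{\left(H,c \right)} = -4 - \left(19 + H\right) = -23 - H$)
$\left(d - 90616\right) + n{\left(508,\frac{1}{-422} \right)} = \left(166305 - 90616\right) - 531 = 75689 - 531 = 75158$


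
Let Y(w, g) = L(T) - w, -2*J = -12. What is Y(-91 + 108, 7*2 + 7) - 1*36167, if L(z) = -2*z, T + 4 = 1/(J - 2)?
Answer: -72353/2 ≈ -36177.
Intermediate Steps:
J = 6 (J = -½*(-12) = 6)
T = -15/4 (T = -4 + 1/(6 - 2) = -4 + 1/4 = -4 + ¼ = -15/4 ≈ -3.7500)
Y(w, g) = 15/2 - w (Y(w, g) = -2*(-15/4) - w = 15/2 - w)
Y(-91 + 108, 7*2 + 7) - 1*36167 = (15/2 - (-91 + 108)) - 1*36167 = (15/2 - 1*17) - 36167 = (15/2 - 17) - 36167 = -19/2 - 36167 = -72353/2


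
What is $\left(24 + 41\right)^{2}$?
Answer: $4225$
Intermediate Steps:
$\left(24 + 41\right)^{2} = 65^{2} = 4225$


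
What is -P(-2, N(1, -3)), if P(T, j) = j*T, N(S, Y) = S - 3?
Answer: -4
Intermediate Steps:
N(S, Y) = -3 + S
P(T, j) = T*j
-P(-2, N(1, -3)) = -(-2)*(-3 + 1) = -(-2)*(-2) = -1*4 = -4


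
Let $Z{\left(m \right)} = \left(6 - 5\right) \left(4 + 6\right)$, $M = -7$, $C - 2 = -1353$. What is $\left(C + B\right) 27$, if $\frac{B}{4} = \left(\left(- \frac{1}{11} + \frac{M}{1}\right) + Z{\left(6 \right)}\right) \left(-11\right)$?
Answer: $-39933$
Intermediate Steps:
$C = -1351$ ($C = 2 - 1353 = -1351$)
$Z{\left(m \right)} = 10$ ($Z{\left(m \right)} = 1 \cdot 10 = 10$)
$B = -128$ ($B = 4 \left(\left(- \frac{1}{11} - \frac{7}{1}\right) + 10\right) \left(-11\right) = 4 \left(\left(\left(-1\right) \frac{1}{11} - 7\right) + 10\right) \left(-11\right) = 4 \left(\left(- \frac{1}{11} - 7\right) + 10\right) \left(-11\right) = 4 \left(- \frac{78}{11} + 10\right) \left(-11\right) = 4 \cdot \frac{32}{11} \left(-11\right) = 4 \left(-32\right) = -128$)
$\left(C + B\right) 27 = \left(-1351 - 128\right) 27 = \left(-1479\right) 27 = -39933$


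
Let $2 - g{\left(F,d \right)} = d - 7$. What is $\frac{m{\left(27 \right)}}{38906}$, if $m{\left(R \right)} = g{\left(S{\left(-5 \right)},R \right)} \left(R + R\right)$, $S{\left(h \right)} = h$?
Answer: $- \frac{486}{19453} \approx -0.024983$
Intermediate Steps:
$g{\left(F,d \right)} = 9 - d$ ($g{\left(F,d \right)} = 2 - \left(d - 7\right) = 2 - \left(-7 + d\right) = 9 - d$)
$m{\left(R \right)} = 2 R \left(9 - R\right)$ ($m{\left(R \right)} = \left(9 - R\right) \left(R + R\right) = \left(9 - R\right) 2 R = 2 R \left(9 - R\right)$)
$\frac{m{\left(27 \right)}}{38906} = \frac{2 \cdot 27 \left(9 - 27\right)}{38906} = 2 \cdot 27 \left(9 - 27\right) \frac{1}{38906} = 2 \cdot 27 \left(-18\right) \frac{1}{38906} = \left(-972\right) \frac{1}{38906} = - \frac{486}{19453}$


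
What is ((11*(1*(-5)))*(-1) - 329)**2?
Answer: 75076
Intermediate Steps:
((11*(1*(-5)))*(-1) - 329)**2 = ((11*(-5))*(-1) - 329)**2 = (-55*(-1) - 329)**2 = (55 - 329)**2 = (-274)**2 = 75076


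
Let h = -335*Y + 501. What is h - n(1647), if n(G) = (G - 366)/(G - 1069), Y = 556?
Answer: -107369983/578 ≈ -1.8576e+5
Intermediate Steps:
n(G) = (-366 + G)/(-1069 + G)
h = -185759 (h = -335*556 + 501 = -186260 + 501 = -185759)
h - n(1647) = -185759 - (-366 + 1647)/(-1069 + 1647) = -185759 - 1281/578 = -107369983/578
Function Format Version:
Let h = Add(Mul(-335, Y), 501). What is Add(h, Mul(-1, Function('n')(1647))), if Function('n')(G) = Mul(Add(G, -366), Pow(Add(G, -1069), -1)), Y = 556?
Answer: Rational(-107369983, 578) ≈ -1.8576e+5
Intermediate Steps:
Function('n')(G) = Mul(Pow(Add(-1069, G), -1), Add(-366, G)) (Function('n')(G) = Mul(Add(-366, G), Pow(Add(-1069, G), -1)) = Mul(Pow(Add(-1069, G), -1), Add(-366, G)))
h = -185759 (h = Add(Mul(-335, 556), 501) = Add(-186260, 501) = -185759)
Add(h, Mul(-1, Function('n')(1647))) = Add(-185759, Mul(-1, Mul(Pow(Add(-1069, 1647), -1), Add(-366, 1647)))) = Add(-185759, Mul(-1, Mul(Pow(578, -1), 1281))) = Add(-185759, Mul(-1, Mul(Rational(1, 578), 1281))) = Add(-185759, Mul(-1, Rational(1281, 578))) = Add(-185759, Rational(-1281, 578)) = Rational(-107369983, 578)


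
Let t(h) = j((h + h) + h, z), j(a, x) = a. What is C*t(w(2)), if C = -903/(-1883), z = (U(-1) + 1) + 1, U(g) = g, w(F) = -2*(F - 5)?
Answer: 2322/269 ≈ 8.6320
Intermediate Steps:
w(F) = 10 - 2*F (w(F) = -2*(-5 + F) = 10 - 2*F)
z = 1 (z = (-1 + 1) + 1 = 0 + 1 = 1)
C = 129/269 (C = -903*(-1/1883) = 129/269 ≈ 0.47955)
t(h) = 3*h (t(h) = (h + h) + h = 2*h + h = 3*h)
C*t(w(2)) = 129*(3*(10 - 2*2))/269 = 129*(3*(10 - 4))/269 = 129*(3*6)/269 = (129/269)*18 = 2322/269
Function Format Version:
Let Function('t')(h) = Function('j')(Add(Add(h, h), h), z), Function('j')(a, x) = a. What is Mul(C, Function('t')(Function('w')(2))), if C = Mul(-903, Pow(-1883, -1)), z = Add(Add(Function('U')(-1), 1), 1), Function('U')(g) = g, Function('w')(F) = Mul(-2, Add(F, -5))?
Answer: Rational(2322, 269) ≈ 8.6320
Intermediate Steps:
Function('w')(F) = Add(10, Mul(-2, F)) (Function('w')(F) = Mul(-2, Add(-5, F)) = Add(10, Mul(-2, F)))
z = 1 (z = Add(Add(-1, 1), 1) = Add(0, 1) = 1)
C = Rational(129, 269) (C = Mul(-903, Rational(-1, 1883)) = Rational(129, 269) ≈ 0.47955)
Function('t')(h) = Mul(3, h) (Function('t')(h) = Add(Add(h, h), h) = Add(Mul(2, h), h) = Mul(3, h))
Mul(C, Function('t')(Function('w')(2))) = Mul(Rational(129, 269), Mul(3, Add(10, Mul(-2, 2)))) = Mul(Rational(129, 269), Mul(3, Add(10, -4))) = Mul(Rational(129, 269), Mul(3, 6)) = Mul(Rational(129, 269), 18) = Rational(2322, 269)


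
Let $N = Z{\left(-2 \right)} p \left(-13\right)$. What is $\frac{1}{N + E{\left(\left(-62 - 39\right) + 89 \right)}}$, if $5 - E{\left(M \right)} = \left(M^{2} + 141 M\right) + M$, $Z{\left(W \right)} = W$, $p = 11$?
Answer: $\frac{1}{1851} \approx 0.00054025$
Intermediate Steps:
$N = 286$ ($N = \left(-2\right) 11 \left(-13\right) = \left(-22\right) \left(-13\right) = 286$)
$E{\left(M \right)} = 5 - M^{2} - 142 M$ ($E{\left(M \right)} = 5 - \left(\left(M^{2} + 141 M\right) + M\right) = 5 - \left(M^{2} + 142 M\right) = 5 - M^{2} - 142 M$)
$\frac{1}{N + E{\left(\left(-62 - 39\right) + 89 \right)}} = \frac{1}{286 - \left(-5 + \left(\left(-62 - 39\right) + 89\right)^{2} + 142 \left(\left(-62 - 39\right) + 89\right)\right)} = \frac{1}{286 - \left(-5 + \left(-101 + 89\right)^{2} + 142 \left(-101 + 89\right)\right)} = \frac{1}{286 - -1565} = \frac{1}{286 + \left(5 - 144 + 1704\right)} = \frac{1}{286 + 1565} = \frac{1}{1851}$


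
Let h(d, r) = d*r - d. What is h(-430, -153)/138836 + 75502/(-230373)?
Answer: 1193226097/7996016457 ≈ 0.14923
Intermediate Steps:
h(d, r) = -d + d*r
h(-430, -153)/138836 + 75502/(-230373) = -430*(-1 - 153)/138836 + 75502/(-230373) = -430*(-154)*(1/138836) + 75502*(-1/230373) = 66220*(1/138836) - 75502/230373 = 16555/34709 - 75502/230373 = 1193226097/7996016457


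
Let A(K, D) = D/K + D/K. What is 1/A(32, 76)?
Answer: 4/19 ≈ 0.21053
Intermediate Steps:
A(K, D) = 2*D/K
1/A(32, 76) = 1/(2*76/32) = 1/(2*76*(1/32)) = 1/(19/4) = 4/19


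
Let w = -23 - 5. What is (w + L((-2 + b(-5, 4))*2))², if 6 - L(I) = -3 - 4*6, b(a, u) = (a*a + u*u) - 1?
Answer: 25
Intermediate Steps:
b(a, u) = -1 + a² + u² (b(a, u) = (a² + u²) - 1 = -1 + a² + u²)
w = -28
L(I) = 33 (L(I) = 6 - (-3 - 4*6) = 6 - (-3 - 24) = 6 - 1*(-27) = 6 + 27 = 33)
(w + L((-2 + b(-5, 4))*2))² = (-28 + 33)² = 5² = 25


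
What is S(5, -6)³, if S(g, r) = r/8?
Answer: -27/64 ≈ -0.42188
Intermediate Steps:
S(g, r) = r/8 (S(g, r) = r*(⅛) = r/8)
S(5, -6)³ = ((⅛)*(-6))³ = (-¾)³ = -27/64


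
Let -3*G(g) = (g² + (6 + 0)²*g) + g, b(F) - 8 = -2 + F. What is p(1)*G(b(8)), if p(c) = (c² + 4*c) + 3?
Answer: -1904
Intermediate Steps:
b(F) = 6 + F (b(F) = 8 + (-2 + F) = 6 + F)
p(c) = 3 + c² + 4*c
G(g) = -37*g/3 - g²/3 (G(g) = -((g² + (6 + 0)²*g) + g)/3 = -((g² + 6²*g) + g)/3 = -((g² + 36*g) + g)/3 = -(g² + 37*g)/3 = -37*g/3 - g²/3)
p(1)*G(b(8)) = (3 + 1² + 4*1)*(-(6 + 8)*(37 + (6 + 8))/3) = (3 + 1 + 4)*(-⅓*14*(37 + 14)) = 8*(-⅓*14*51) = 8*(-238) = -1904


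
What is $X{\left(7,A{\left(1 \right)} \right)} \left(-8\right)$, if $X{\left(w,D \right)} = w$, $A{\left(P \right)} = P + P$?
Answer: $-56$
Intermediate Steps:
$A{\left(P \right)} = 2 P$
$X{\left(7,A{\left(1 \right)} \right)} \left(-8\right) = 7 \left(-8\right) = -56$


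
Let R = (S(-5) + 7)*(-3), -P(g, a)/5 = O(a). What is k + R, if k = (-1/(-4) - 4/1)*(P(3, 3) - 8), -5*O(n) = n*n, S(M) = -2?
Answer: -75/4 ≈ -18.750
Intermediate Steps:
O(n) = -n²/5 (O(n) = -n*n/5 = -n²/5)
P(g, a) = a² (P(g, a) = -(-1)*a² = a²)
k = -15/4 (k = (-1/(-4) - 4/1)*(3² - 8) = (-1*(-¼) - 4*1)*(9 - 8) = (¼ - 4)*1 = -15/4*1 = -15/4 ≈ -3.7500)
R = -15 (R = (-2 + 7)*(-3) = 5*(-3) = -15)
k + R = -15/4 - 15 = -75/4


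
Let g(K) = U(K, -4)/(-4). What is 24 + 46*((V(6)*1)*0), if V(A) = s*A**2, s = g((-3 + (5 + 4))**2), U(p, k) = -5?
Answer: 24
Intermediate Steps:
g(K) = 5/4 (g(K) = -5/(-4) = -5*(-1/4) = 5/4)
s = 5/4 ≈ 1.2500
V(A) = 5*A**2/4
24 + 46*((V(6)*1)*0) = 24 + 46*((((5/4)*6**2)*1)*0) = 24 + 46*((((5/4)*36)*1)*0) = 24 + 46*((45*1)*0) = 24 + 46*(45*0) = 24 + 46*0 = 24 + 0 = 24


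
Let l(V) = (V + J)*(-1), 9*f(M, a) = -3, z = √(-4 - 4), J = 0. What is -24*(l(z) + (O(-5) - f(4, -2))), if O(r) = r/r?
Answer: -32 + 48*I*√2 ≈ -32.0 + 67.882*I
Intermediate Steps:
z = 2*I*√2 (z = √(-8) = 2*I*√2 ≈ 2.8284*I)
O(r) = 1
f(M, a) = -⅓ (f(M, a) = (⅑)*(-3) = -⅓)
l(V) = -V (l(V) = (V + 0)*(-1) = V*(-1) = -V)
-24*(l(z) + (O(-5) - f(4, -2))) = -24*(-2*I*√2 + (1 - 1*(-⅓))) = -24*(-2*I*√2 + (1 + ⅓)) = -24*(-2*I*√2 + 4/3) = -24*(4/3 - 2*I*√2) = -32 + 48*I*√2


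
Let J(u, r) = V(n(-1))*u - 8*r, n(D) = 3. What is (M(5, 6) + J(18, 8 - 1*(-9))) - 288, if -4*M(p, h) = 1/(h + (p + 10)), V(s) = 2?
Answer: -32593/84 ≈ -388.01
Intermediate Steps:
M(p, h) = -1/(4*(10 + h + p)) (M(p, h) = -1/(4*(h + (p + 10))) = -1/(4*(h + (10 + p))) = -1/(4*(10 + h + p)))
J(u, r) = -8*r + 2*u (J(u, r) = 2*u - 8*r = -8*r + 2*u)
(M(5, 6) + J(18, 8 - 1*(-9))) - 288 = (-1/(40 + 4*6 + 4*5) + (-8*(8 - 1*(-9)) + 2*18)) - 288 = (-1/(40 + 24 + 20) + (-8*(8 + 9) + 36)) - 288 = (-1/84 + (-8*17 + 36)) - 288 = (-1*1/84 + (-136 + 36)) - 288 = (-1/84 - 100) - 288 = -8401/84 - 288 = -32593/84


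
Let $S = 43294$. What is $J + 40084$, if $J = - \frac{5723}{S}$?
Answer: $\frac{1735390973}{43294} \approx 40084.0$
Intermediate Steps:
$J = - \frac{5723}{43294} \approx -0.13219$
$J + 40084 = - \frac{5723}{43294} + 40084 = \frac{1735390973}{43294}$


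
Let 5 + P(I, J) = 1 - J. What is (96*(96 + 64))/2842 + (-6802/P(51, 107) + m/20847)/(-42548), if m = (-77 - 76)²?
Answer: 251980998687709/46635702048012 ≈ 5.4032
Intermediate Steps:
P(I, J) = -4 - J (P(I, J) = -5 + (1 - J) = -4 - J)
m = 23409 (m = (-153)² = 23409)
(96*(96 + 64))/2842 + (-6802/P(51, 107) + m/20847)/(-42548) = (96*(96 + 64))/2842 + (-6802/(-4 - 1*107) + 23409/20847)/(-42548) = (96*160)*(1/2842) + (-6802/(-4 - 107) + 23409*(1/20847))*(-1/42548) = 15360*(1/2842) + (-6802/(-111) + 7803/6949)*(-1/42548) = 7680/1421 + (-6802*(-1/111) + 7803/6949)*(-1/42548) = 7680/1421 + (6802/111 + 7803/6949)*(-1/42548) = 7680/1421 + (48133231/771339)*(-1/42548) = 7680/1421 - 48133231/32818931772 = 251980998687709/46635702048012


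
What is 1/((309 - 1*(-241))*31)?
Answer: 1/17050 ≈ 5.8651e-5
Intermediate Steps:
1/((309 - 1*(-241))*31) = 1/((309 + 241)*31) = 1/(550*31) = 1/17050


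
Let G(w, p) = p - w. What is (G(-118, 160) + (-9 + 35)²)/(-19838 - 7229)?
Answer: -954/27067 ≈ -0.035246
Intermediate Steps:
(G(-118, 160) + (-9 + 35)²)/(-19838 - 7229) = ((160 - 1*(-118)) + (-9 + 35)²)/(-19838 - 7229) = ((160 + 118) + 26²)/(-27067) = (278 + 676)*(-1/27067) = 954*(-1/27067) = -954/27067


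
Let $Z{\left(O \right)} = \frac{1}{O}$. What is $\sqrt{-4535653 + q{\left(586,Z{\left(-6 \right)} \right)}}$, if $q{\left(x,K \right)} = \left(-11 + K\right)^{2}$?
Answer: $\frac{i \sqrt{163279019}}{6} \approx 2129.7 i$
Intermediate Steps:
$\sqrt{-4535653 + q{\left(586,Z{\left(-6 \right)} \right)}} = \sqrt{-4535653 + \left(-11 + \frac{1}{-6}\right)^{2}} = \sqrt{-4535653 + \left(-11 - \frac{1}{6}\right)^{2}} = \sqrt{-4535653 + \left(- \frac{67}{6}\right)^{2}} = \sqrt{-4535653 + \frac{4489}{36}} = \sqrt{- \frac{163279019}{36}} = \frac{i \sqrt{163279019}}{6}$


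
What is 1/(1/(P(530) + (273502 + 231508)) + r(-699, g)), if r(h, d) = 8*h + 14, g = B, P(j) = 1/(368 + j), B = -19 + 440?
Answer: -453498981/2529617315120 ≈ -0.00017928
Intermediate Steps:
B = 421
g = 421
r(h, d) = 14 + 8*h
1/(1/(P(530) + (273502 + 231508)) + r(-699, g)) = 1/(1/(1/(368 + 530) + (273502 + 231508)) + (14 + 8*(-699))) = 1/(1/(1/898 + 505010) + (14 - 5592)) = 1/(1/(1/898 + 505010) - 5578) = 1/(1/(453498981/898) - 5578) = 1/(898/453498981 - 5578) = 1/(-2529617315120/453498981) = -453498981/2529617315120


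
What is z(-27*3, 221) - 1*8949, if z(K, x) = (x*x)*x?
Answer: 10784912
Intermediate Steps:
z(K, x) = x**3 (z(K, x) = x**2*x = x**3)
z(-27*3, 221) - 1*8949 = 221**3 - 1*8949 = 10793861 - 8949 = 10784912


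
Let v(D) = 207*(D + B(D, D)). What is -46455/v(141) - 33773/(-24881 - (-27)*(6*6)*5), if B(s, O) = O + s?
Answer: 675707366/584352927 ≈ 1.1563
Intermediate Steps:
v(D) = 621*D (v(D) = 207*(D + (D + D)) = 207*(D + 2*D) = 207*(3*D) = 621*D)
-46455/v(141) - 33773/(-24881 - (-27)*(6*6)*5) = -46455/(621*141) - 33773/(-24881 - (-27)*(6*6)*5) = -46455/87561 - 33773/(-24881 - (-27)*36*5) = -46455*1/87561 - 33773/(-24881 - (-27)*180) = -15485/29187 - 33773/(-24881 - 1*(-4860)) = -15485/29187 - 33773/(-24881 + 4860) = -15485/29187 - 33773/(-20021) = -15485/29187 - 33773*(-1/20021) = -15485/29187 + 33773/20021 = 675707366/584352927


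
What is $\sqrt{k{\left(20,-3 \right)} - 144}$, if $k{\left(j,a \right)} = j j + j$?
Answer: $2 \sqrt{69} \approx 16.613$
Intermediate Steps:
$k{\left(j,a \right)} = j + j^{2}$ ($k{\left(j,a \right)} = j^{2} + j = j + j^{2}$)
$\sqrt{k{\left(20,-3 \right)} - 144} = \sqrt{20 \left(1 + 20\right) - 144} = \sqrt{20 \cdot 21 - 144} = \sqrt{420 - 144} = \sqrt{276} = 2 \sqrt{69}$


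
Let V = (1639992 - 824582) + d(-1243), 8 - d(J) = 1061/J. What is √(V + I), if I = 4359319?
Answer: 4*√499701471621/1243 ≈ 2274.8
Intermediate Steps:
d(J) = 8 - 1061/J
V = 1013565635/1243 (V = (1639992 - 824582) + (8 - 1061/(-1243)) = 815410 + (8 - 1061*(-1/1243)) = 815410 + (8 + 1061/1243) = 815410 + 11005/1243 = 1013565635/1243 ≈ 8.1542e+5)
√(V + I) = √(1013565635/1243 + 4359319) = √(6432199152/1243) = 4*√499701471621/1243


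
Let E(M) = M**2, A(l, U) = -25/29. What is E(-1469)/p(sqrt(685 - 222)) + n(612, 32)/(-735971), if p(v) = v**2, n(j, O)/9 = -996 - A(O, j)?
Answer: 46057824994252/9881882617 ≈ 4660.8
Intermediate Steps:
A(l, U) = -25/29 (A(l, U) = -25*1/29 = -25/29)
n(j, O) = -259731/29 (n(j, O) = 9*(-996 - 1*(-25/29)) = 9*(-996 + 25/29) = 9*(-28859/29) = -259731/29)
E(-1469)/p(sqrt(685 - 222)) + n(612, 32)/(-735971) = (-1469)**2/((sqrt(685 - 222))**2) - 259731/29/(-735971) = 2157961/((sqrt(463))**2) - 259731/29*(-1/735971) = 2157961/463 + 259731/21343159 = 46057824994252/9881882617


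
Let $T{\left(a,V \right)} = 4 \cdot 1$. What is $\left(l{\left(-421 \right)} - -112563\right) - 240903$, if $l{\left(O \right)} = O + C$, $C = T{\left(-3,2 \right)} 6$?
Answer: $-128737$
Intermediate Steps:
$T{\left(a,V \right)} = 4$
$C = 24$ ($C = 4 \cdot 6 = 24$)
$l{\left(O \right)} = 24 + O$ ($l{\left(O \right)} = O + 24 = 24 + O$)
$\left(l{\left(-421 \right)} - -112563\right) - 240903 = \left(\left(24 - 421\right) - -112563\right) - 240903 = \left(-397 + 112563\right) - 240903 = 112166 - 240903 = -128737$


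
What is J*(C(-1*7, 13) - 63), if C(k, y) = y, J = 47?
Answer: -2350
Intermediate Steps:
J*(C(-1*7, 13) - 63) = 47*(13 - 63) = 47*(-50) = -2350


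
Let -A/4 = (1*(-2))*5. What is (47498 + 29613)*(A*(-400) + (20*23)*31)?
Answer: -134173140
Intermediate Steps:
A = 40 (A = -4*1*(-2)*5 = -(-8)*5 = -4*(-10) = 40)
(47498 + 29613)*(A*(-400) + (20*23)*31) = (47498 + 29613)*(40*(-400) + (20*23)*31) = 77111*(-16000 + 460*31) = 77111*(-16000 + 14260) = 77111*(-1740) = -134173140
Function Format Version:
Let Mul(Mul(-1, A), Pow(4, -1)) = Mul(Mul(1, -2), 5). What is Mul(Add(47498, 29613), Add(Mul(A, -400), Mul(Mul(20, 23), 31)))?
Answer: -134173140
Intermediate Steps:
A = 40 (A = Mul(-4, Mul(Mul(1, -2), 5)) = Mul(-4, Mul(-2, 5)) = Mul(-4, -10) = 40)
Mul(Add(47498, 29613), Add(Mul(A, -400), Mul(Mul(20, 23), 31))) = Mul(Add(47498, 29613), Add(Mul(40, -400), Mul(Mul(20, 23), 31))) = Mul(77111, Add(-16000, Mul(460, 31))) = Mul(77111, Add(-16000, 14260)) = Mul(77111, -1740) = -134173140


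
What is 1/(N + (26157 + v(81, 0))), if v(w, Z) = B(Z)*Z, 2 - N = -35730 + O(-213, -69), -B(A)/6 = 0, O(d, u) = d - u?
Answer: 1/62033 ≈ 1.6120e-5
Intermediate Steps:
B(A) = 0 (B(A) = -6*0 = 0)
N = 35876 (N = 2 - (-35730 + (-213 - 1*(-69))) = 2 - (-35730 + (-213 + 69)) = 2 - (-35730 - 144) = 2 - 1*(-35874) = 2 + 35874 = 35876)
v(w, Z) = 0 (v(w, Z) = 0*Z = 0)
1/(N + (26157 + v(81, 0))) = 1/(35876 + (26157 + 0)) = 1/(35876 + 26157) = 1/62033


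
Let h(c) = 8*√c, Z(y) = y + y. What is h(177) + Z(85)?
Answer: 170 + 8*√177 ≈ 276.43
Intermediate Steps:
Z(y) = 2*y
h(177) + Z(85) = 8*√177 + 2*85 = 8*√177 + 170 = 170 + 8*√177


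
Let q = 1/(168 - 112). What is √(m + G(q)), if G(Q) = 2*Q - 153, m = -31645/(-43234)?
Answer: I*√13942923214339/302638 ≈ 12.338*I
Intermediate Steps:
m = 31645/43234 (m = -31645*(-1/43234) = 31645/43234 ≈ 0.73195)
q = 1/56 ≈ 0.017857
G(Q) = -153 + 2*Q
√(m + G(q)) = √(31645/43234 + (-153 + 2*(1/56))) = √(31645/43234 + (-153 + 1/28)) = √(31645/43234 - 4283/28) = √(-92142581/605276) = I*√13942923214339/302638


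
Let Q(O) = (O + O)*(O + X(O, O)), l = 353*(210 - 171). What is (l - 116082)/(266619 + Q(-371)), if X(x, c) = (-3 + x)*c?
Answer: 102315/102413567 ≈ 0.00099904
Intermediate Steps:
X(x, c) = c*(-3 + x)
l = 13767 (l = 353*39 = 13767)
Q(O) = 2*O*(O + O*(-3 + O)) (Q(O) = (O + O)*(O + O*(-3 + O)) = (2*O)*(O + O*(-3 + O)) = 2*O*(O + O*(-3 + O)))
(l - 116082)/(266619 + Q(-371)) = (13767 - 116082)/(266619 + 2*(-371)²*(-2 - 371)) = -102315/(266619 + 2*137641*(-373)) = -102315/(266619 - 102680186) = -102315/(-102413567) = -102315*(-1/102413567) = 102315/102413567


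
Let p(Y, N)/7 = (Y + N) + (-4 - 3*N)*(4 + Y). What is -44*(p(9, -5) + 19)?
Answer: -46112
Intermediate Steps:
p(Y, N) = 7*N + 7*Y + 7*(-4 - 3*N)*(4 + Y) (p(Y, N) = 7*((Y + N) + (-4 - 3*N)*(4 + Y)) = 7*((N + Y) + (-4 - 3*N)*(4 + Y)) = 7*(N + Y + (-4 - 3*N)*(4 + Y)) = 7*N + 7*Y + 7*(-4 - 3*N)*(4 + Y))
-44*(p(9, -5) + 19) = -44*((-112 - 77*(-5) - 21*9 - 21*(-5)*9) + 19) = -44*((-112 + 385 - 189 + 945) + 19) = -44*(1029 + 19) = -44*1048 = -46112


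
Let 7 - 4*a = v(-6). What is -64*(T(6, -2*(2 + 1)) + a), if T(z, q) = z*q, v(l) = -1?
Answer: 2176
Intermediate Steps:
a = 2 (a = 7/4 - 1/4*(-1) = 7/4 + 1/4 = 2)
T(z, q) = q*z
-64*(T(6, -2*(2 + 1)) + a) = -64*(-2*(2 + 1)*6 + 2) = -64*(-2*3*6 + 2) = -64*(-6*6 + 2) = -64*(-36 + 2) = -64*(-34) = 2176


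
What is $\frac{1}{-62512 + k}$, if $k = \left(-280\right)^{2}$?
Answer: $\frac{1}{15888} \approx 6.2941 \cdot 10^{-5}$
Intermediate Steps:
$k = 78400$
$\frac{1}{-62512 + k} = \frac{1}{-62512 + 78400} = \frac{1}{15888}$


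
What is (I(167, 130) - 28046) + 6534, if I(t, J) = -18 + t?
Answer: -21363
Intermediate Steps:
(I(167, 130) - 28046) + 6534 = ((-18 + 167) - 28046) + 6534 = (149 - 28046) + 6534 = -27897 + 6534 = -21363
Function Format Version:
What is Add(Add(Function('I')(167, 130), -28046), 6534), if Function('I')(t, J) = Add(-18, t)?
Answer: -21363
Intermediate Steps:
Add(Add(Function('I')(167, 130), -28046), 6534) = Add(Add(Add(-18, 167), -28046), 6534) = Add(Add(149, -28046), 6534) = Add(-27897, 6534) = -21363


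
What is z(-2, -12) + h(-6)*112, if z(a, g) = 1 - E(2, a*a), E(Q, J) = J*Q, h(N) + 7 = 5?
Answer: -231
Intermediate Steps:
h(N) = -2 (h(N) = -7 + 5 = -2)
z(a, g) = 1 - 2*a² (z(a, g) = 1 - a*a*2 = 1 - a²*2 = 1 - 2*a²)
z(-2, -12) + h(-6)*112 = (1 - 2*(-2)²) - 2*112 = (1 - 2*4) - 224 = (1 - 8) - 224 = -7 - 224 = -231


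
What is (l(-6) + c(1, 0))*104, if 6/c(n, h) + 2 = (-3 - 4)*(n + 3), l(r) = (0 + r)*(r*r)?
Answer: -112424/5 ≈ -22485.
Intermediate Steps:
l(r) = r**3 (l(r) = r*r**2 = r**3)
c(n, h) = 6/(-23 - 7*n) (c(n, h) = 6/(-2 + (-3 - 4)*(n + 3)) = 6/(-2 - 7*(3 + n)) = 6/(-2 + (-21 - 7*n)) = 6/(-23 - 7*n))
(l(-6) + c(1, 0))*104 = ((-6)**3 - 6/(23 + 7*1))*104 = (-216 - 6/(23 + 7))*104 = (-216 - 6/30)*104 = (-216 - 6*1/30)*104 = (-216 - 1/5)*104 = -1081/5*104 = -112424/5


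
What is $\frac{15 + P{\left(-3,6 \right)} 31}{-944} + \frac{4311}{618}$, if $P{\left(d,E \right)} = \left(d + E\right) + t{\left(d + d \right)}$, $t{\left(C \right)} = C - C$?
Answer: $\frac{166785}{24308} \approx 6.8613$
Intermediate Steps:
$t{\left(C \right)} = 0$
$P{\left(d,E \right)} = E + d$ ($P{\left(d,E \right)} = \left(d + E\right) + 0 = \left(E + d\right) + 0 = E + d$)
$\frac{15 + P{\left(-3,6 \right)} 31}{-944} + \frac{4311}{618} = \frac{15 + \left(6 - 3\right) 31}{-944} + \frac{4311}{618} = \left(15 + 3 \cdot 31\right) \left(- \frac{1}{944}\right) + 4311 \cdot \frac{1}{618} = \left(15 + 93\right) \left(- \frac{1}{944}\right) + \frac{1437}{206} = 108 \left(- \frac{1}{944}\right) + \frac{1437}{206} = - \frac{27}{236} + \frac{1437}{206} = \frac{166785}{24308}$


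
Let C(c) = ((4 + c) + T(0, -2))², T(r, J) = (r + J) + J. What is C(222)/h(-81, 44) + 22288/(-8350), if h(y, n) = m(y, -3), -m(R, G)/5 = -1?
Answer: 41140996/4175 ≈ 9854.1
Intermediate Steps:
m(R, G) = 5 (m(R, G) = -5*(-1) = 5)
h(y, n) = 5
T(r, J) = r + 2*J (T(r, J) = (J + r) + J = r + 2*J)
C(c) = c² (C(c) = ((4 + c) + (0 + 2*(-2)))² = ((4 + c) + (0 - 4))² = ((4 + c) - 4)² = c²)
C(222)/h(-81, 44) + 22288/(-8350) = 222²/5 + 22288/(-8350) = 49284*(⅕) + 22288*(-1/8350) = 49284/5 - 11144/4175 = 41140996/4175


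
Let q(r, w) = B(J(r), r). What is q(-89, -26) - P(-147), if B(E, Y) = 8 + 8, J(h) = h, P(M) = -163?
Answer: 179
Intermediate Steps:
B(E, Y) = 16
q(r, w) = 16
q(-89, -26) - P(-147) = 16 - 1*(-163) = 16 + 163 = 179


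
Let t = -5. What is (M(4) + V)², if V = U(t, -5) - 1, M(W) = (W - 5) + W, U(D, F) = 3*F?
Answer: 169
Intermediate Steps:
M(W) = -5 + 2*W (M(W) = (-5 + W) + W = -5 + 2*W)
V = -16 (V = 3*(-5) - 1 = -15 - 1 = -16)
(M(4) + V)² = ((-5 + 2*4) - 16)² = ((-5 + 8) - 16)² = (3 - 16)² = (-13)² = 169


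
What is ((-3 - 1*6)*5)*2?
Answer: -90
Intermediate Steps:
((-3 - 1*6)*5)*2 = ((-3 - 6)*5)*2 = -9*5*2 = -45*2 = -90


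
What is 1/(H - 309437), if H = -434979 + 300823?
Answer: -1/443593 ≈ -2.2543e-6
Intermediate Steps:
H = -134156
1/(H - 309437) = 1/(-134156 - 309437) = 1/(-443593) = -1/443593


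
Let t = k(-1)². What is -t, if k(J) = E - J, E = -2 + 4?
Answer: -9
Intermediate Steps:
E = 2
k(J) = 2 - J
t = 9 (t = (2 - 1*(-1))² = (2 + 1)² = 3² = 9)
-t = -1*9 = -9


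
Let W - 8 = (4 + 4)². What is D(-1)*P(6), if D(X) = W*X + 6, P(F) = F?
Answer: -396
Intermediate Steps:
W = 72 (W = 8 + (4 + 4)² = 8 + 8² = 8 + 64 = 72)
D(X) = 6 + 72*X (D(X) = 72*X + 6 = 6 + 72*X)
D(-1)*P(6) = (6 + 72*(-1))*6 = (6 - 72)*6 = -66*6 = -396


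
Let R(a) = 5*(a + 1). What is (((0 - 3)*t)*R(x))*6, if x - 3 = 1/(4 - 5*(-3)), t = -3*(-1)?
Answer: -20790/19 ≈ -1094.2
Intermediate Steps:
t = 3
x = 58/19 (x = 3 + 1/(4 - 5*(-3)) = 3 + 1/(4 + 15) = 3 + 1/19 = 58/19 ≈ 3.0526)
R(a) = 5 + 5*a (R(a) = 5*(1 + a) = 5 + 5*a)
(((0 - 3)*t)*R(x))*6 = (((0 - 3)*3)*(5 + 5*(58/19)))*6 = ((-3*3)*(5 + 290/19))*6 = -9*385/19*6 = -3465/19*6 = -20790/19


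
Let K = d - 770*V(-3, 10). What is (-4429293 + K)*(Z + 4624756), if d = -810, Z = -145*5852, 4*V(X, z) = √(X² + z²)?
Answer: -16729025830248 - 726921580*√109 ≈ -1.6737e+13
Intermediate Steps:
V(X, z) = √(X² + z²)/4
Z = -848540
K = -810 - 385*√109/2 (K = -810 - 385*√((-3)² + 10²)/2 = -810 - 385*√(9 + 100)/2 = -810 - 385*√109/2 ≈ -2819.8)
(-4429293 + K)*(Z + 4624756) = (-4429293 + (-810 - 385*√109/2))*(-848540 + 4624756) = (-4430103 - 385*√109/2)*3776216 = -16729025830248 - 726921580*√109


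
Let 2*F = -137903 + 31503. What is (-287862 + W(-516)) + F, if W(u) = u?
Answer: -341578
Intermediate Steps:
F = -53200 (F = (-137903 + 31503)/2 = (½)*(-106400) = -53200)
(-287862 + W(-516)) + F = (-287862 - 516) - 53200 = -288378 - 53200 = -341578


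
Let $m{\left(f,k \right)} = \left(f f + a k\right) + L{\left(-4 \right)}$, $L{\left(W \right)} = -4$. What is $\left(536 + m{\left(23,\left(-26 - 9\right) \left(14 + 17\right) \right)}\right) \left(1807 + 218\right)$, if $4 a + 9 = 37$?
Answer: $-13231350$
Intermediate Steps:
$a = 7$ ($a = - \frac{9}{4} + \frac{1}{4} \cdot 37 = - \frac{9}{4} + \frac{37}{4} = 7$)
$m{\left(f,k \right)} = -4 + f^{2} + 7 k$ ($m{\left(f,k \right)} = \left(f f + 7 k\right) - 4 = \left(f^{2} + 7 k\right) - 4 = -4 + f^{2} + 7 k$)
$\left(536 + m{\left(23,\left(-26 - 9\right) \left(14 + 17\right) \right)}\right) \left(1807 + 218\right) = \left(536 + \left(-4 + 23^{2} + 7 \left(-26 - 9\right) \left(14 + 17\right)\right)\right) \left(1807 + 218\right) = \left(536 + \left(-4 + 529 + 7 \left(\left(-35\right) 31\right)\right)\right) 2025 = \left(536 + \left(-4 + 529 + 7 \left(-1085\right)\right)\right) 2025 = \left(536 - 7070\right) 2025 = \left(-6534\right) 2025 = -13231350$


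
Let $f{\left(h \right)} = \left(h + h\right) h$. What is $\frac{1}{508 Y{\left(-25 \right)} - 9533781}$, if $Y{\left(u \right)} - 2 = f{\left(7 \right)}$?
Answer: $- \frac{1}{9482981} \approx -1.0545 \cdot 10^{-7}$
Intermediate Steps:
$f{\left(h \right)} = 2 h^{2}$ ($f{\left(h \right)} = 2 h h = 2 h^{2}$)
$Y{\left(u \right)} = 100$ ($Y{\left(u \right)} = 2 + 2 \cdot 7^{2} = 2 + 2 \cdot 49 = 2 + 98 = 100$)
$\frac{1}{508 Y{\left(-25 \right)} - 9533781} = \frac{1}{508 \cdot 100 - 9533781} = \frac{1}{50800 - 9533781} = \frac{1}{-9482981} = - \frac{1}{9482981}$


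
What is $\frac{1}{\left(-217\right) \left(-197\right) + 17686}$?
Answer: $\frac{1}{60435} \approx 1.6547 \cdot 10^{-5}$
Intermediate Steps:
$\frac{1}{\left(-217\right) \left(-197\right) + 17686} = \frac{1}{42749 + 17686} = \frac{1}{60435}$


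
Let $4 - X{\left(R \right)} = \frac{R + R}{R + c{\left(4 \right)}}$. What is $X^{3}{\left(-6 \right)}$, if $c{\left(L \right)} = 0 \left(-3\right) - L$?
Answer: $\frac{2744}{125} \approx 21.952$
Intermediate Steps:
$c{\left(L \right)} = - L$ ($c{\left(L \right)} = 0 - L = - L$)
$X{\left(R \right)} = 4 - \frac{2 R}{-4 + R}$ ($X{\left(R \right)} = 4 - \frac{R + R}{R - 4} = 4 - \frac{2 R}{R - 4} = 4 - \frac{2 R}{-4 + R}$)
$X^{3}{\left(-6 \right)} = \left(\frac{2 \left(-8 - 6\right)}{-4 - 6}\right)^{3} = \left(2 \frac{1}{-10} \left(-14\right)\right)^{3} = \left(2 \left(- \frac{1}{10}\right) \left(-14\right)\right)^{3} = \left(\frac{14}{5}\right)^{3} = \frac{2744}{125}$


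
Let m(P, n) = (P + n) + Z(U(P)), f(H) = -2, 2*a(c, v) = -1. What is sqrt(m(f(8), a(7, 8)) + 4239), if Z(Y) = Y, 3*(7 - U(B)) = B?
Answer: sqrt(152790)/6 ≈ 65.147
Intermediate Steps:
a(c, v) = -1/2 (a(c, v) = (1/2)*(-1) = -1/2)
U(B) = 7 - B/3
m(P, n) = 7 + n + 2*P/3 (m(P, n) = (P + n) + (7 - P/3) = 7 + n + 2*P/3)
sqrt(m(f(8), a(7, 8)) + 4239) = sqrt((7 - 1/2 + (2/3)*(-2)) + 4239) = sqrt((7 - 1/2 - 4/3) + 4239) = sqrt(31/6 + 4239) = sqrt(25465/6) = sqrt(152790)/6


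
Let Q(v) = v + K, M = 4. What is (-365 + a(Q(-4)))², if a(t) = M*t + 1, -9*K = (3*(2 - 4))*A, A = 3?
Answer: 138384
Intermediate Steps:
K = 2 (K = -3*(2 - 4)*3/9 = -3*(-2)*3/9 = -(-2)*3/3 = -⅑*(-18) = 2)
Q(v) = 2 + v (Q(v) = v + 2 = 2 + v)
a(t) = 1 + 4*t (a(t) = 4*t + 1 = 1 + 4*t)
(-365 + a(Q(-4)))² = (-365 + (1 + 4*(2 - 4)))² = (-365 + (1 + 4*(-2)))² = (-365 + (1 - 8))² = (-365 - 7)² = (-372)² = 138384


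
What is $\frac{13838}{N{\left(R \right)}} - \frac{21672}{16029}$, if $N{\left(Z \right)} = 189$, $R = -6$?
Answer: $\frac{24190366}{336609} \approx 71.865$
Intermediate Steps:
$\frac{13838}{N{\left(R \right)}} - \frac{21672}{16029} = \frac{13838}{189} - \frac{21672}{16029} = 13838 \cdot \frac{1}{189} - \frac{2408}{1781} = \frac{13838}{189} - \frac{2408}{1781} = \frac{24190366}{336609}$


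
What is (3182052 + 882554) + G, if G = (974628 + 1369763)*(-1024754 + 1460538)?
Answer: 1021652152150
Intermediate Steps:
G = 1021648087544 (G = 2344391*435784 = 1021648087544)
(3182052 + 882554) + G = (3182052 + 882554) + 1021648087544 = 4064606 + 1021648087544 = 1021652152150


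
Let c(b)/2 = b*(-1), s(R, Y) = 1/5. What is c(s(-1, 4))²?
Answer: 4/25 ≈ 0.16000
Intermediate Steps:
s(R, Y) = ⅕
c(b) = -2*b (c(b) = 2*(b*(-1)) = 2*(-b) = -2*b)
c(s(-1, 4))² = (-2*⅕)² = (-⅖)² = 4/25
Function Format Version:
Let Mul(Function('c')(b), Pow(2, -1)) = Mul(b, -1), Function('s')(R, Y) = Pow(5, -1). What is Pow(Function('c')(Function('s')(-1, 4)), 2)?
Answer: Rational(4, 25) ≈ 0.16000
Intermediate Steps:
Function('s')(R, Y) = Rational(1, 5)
Function('c')(b) = Mul(-2, b) (Function('c')(b) = Mul(2, Mul(b, -1)) = Mul(2, Mul(-1, b)) = Mul(-2, b))
Pow(Function('c')(Function('s')(-1, 4)), 2) = Pow(Mul(-2, Rational(1, 5)), 2) = Pow(Rational(-2, 5), 2) = Rational(4, 25)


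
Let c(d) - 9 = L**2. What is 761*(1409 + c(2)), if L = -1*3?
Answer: 1085947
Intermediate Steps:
L = -3
c(d) = 18 (c(d) = 9 + (-3)**2 = 9 + 9 = 18)
761*(1409 + c(2)) = 761*(1409 + 18) = 761*1427 = 1085947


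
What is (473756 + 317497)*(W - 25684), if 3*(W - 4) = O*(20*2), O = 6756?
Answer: 50956693200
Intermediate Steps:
W = 90084 (W = 4 + (6756*(20*2))/3 = 4 + (6756*40)/3 = 4 + (⅓)*270240 = 4 + 90080 = 90084)
(473756 + 317497)*(W - 25684) = (473756 + 317497)*(90084 - 25684) = 791253*64400 = 50956693200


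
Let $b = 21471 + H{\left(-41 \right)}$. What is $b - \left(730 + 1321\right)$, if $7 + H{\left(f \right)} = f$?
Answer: $19372$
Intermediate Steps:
$H{\left(f \right)} = -7 + f$
$b = 21423$ ($b = 21471 - 48 = 21423$)
$b - \left(730 + 1321\right) = 21423 - \left(730 + 1321\right) = 21423 - 2051 = 19372$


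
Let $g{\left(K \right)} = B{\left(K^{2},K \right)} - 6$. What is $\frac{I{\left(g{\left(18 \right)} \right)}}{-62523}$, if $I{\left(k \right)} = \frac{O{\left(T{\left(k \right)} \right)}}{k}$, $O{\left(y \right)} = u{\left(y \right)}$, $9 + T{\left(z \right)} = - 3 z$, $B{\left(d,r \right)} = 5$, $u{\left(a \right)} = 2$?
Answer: $\frac{2}{62523} \approx 3.1988 \cdot 10^{-5}$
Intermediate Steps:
$T{\left(z \right)} = -9 - 3 z$
$O{\left(y \right)} = 2$
$g{\left(K \right)} = -1$ ($g{\left(K \right)} = 5 - 6 = -1$)
$I{\left(k \right)} = \frac{2}{k}$
$\frac{I{\left(g{\left(18 \right)} \right)}}{-62523} = \frac{2 \frac{1}{-1}}{-62523} = 2 \left(-1\right) \left(- \frac{1}{62523}\right) = \left(-2\right) \left(- \frac{1}{62523}\right) = \frac{2}{62523}$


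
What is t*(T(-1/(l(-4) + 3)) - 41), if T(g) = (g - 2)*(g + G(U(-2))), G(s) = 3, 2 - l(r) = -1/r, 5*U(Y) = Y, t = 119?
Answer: -2026213/361 ≈ -5612.8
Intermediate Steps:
U(Y) = Y/5
l(r) = 2 + 1/r (l(r) = 2 - (-1)/r = 2 + 1/r)
T(g) = (-2 + g)*(3 + g) (T(g) = (g - 2)*(g + 3) = (-2 + g)*(3 + g))
t*(T(-1/(l(-4) + 3)) - 41) = 119*((-6 - 1/((2 + 1/(-4)) + 3) + (-1/((2 + 1/(-4)) + 3))²) - 41) = 119*((-6 - 1/((2 - ¼) + 3) + (-1/((2 - ¼) + 3))²) - 41) = 119*((-6 - 1/(7/4 + 3) + (-1/(7/4 + 3))²) - 41) = 119*((-6 - 1/19/4 + (-1/19/4)²) - 41) = 119*((-6 - 1*4/19 + (-1*4/19)²) - 41) = 119*((-6 - 4/19 + (-4/19)²) - 41) = 119*((-6 - 4/19 + 16/361) - 41) = 119*(-2226/361 - 41) = 119*(-17027/361) = -2026213/361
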